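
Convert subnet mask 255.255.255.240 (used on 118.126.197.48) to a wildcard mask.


Subnet mask: 255.255.255.240
Wildcard = 255.255.255.255 - subnet mask
255 - 255 = 0
255 - 255 = 0
255 - 255 = 0
255 - 240 = 15
Wildcard: 0.0.0.15


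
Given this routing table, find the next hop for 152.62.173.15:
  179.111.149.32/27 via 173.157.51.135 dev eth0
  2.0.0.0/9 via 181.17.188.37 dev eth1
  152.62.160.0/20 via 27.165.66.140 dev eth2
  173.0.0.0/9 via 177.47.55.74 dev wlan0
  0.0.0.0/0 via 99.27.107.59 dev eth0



Longest prefix match for 152.62.173.15:
  /27 179.111.149.32: no
  /9 2.0.0.0: no
  /20 152.62.160.0: MATCH
  /9 173.0.0.0: no
  /0 0.0.0.0: MATCH
Selected: next-hop 27.165.66.140 via eth2 (matched /20)


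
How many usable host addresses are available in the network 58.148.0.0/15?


Host bits = 32 - 15 = 17
Total addresses = 2^17 = 131072
Usable = total - 2 (network and broadcast)
Usable hosts: 131070


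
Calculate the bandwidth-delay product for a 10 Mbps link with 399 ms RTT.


BDP = bandwidth * RTT
= 10 Mbps * 399 ms
= 10 * 1e6 * 399 / 1000 bits
= 3990000 bits
= 498750 bytes
= 487.0605 KB
BDP = 3990000 bits (498750 bytes)


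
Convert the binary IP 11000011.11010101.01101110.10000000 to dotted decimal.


11000011 = 195
11010101 = 213
01101110 = 110
10000000 = 128
IP: 195.213.110.128


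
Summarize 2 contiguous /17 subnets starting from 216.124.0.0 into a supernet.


Original prefix: /17
Number of subnets: 2 = 2^1
New prefix = 17 - 1 = 16
Supernet: 216.124.0.0/16


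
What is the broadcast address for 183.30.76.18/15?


Network: 183.30.0.0/15
Host bits = 17
Set all host bits to 1:
Broadcast: 183.31.255.255


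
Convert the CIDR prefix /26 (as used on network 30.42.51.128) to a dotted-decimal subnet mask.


/26 means 26 network bits, 6 host bits
Binary: 11111111111111111111111111000000
Mask: 255.255.255.192


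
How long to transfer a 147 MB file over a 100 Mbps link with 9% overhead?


Effective throughput = 100 * (1 - 9/100) = 91 Mbps
File size in Mb = 147 * 8 = 1176 Mb
Time = 1176 / 91
Time = 12.9231 seconds


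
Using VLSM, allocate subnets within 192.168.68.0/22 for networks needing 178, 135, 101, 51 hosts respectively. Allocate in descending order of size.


178 hosts -> /24 (254 usable): 192.168.68.0/24
135 hosts -> /24 (254 usable): 192.168.69.0/24
101 hosts -> /25 (126 usable): 192.168.70.0/25
51 hosts -> /26 (62 usable): 192.168.70.128/26
Allocation: 192.168.68.0/24 (178 hosts, 254 usable); 192.168.69.0/24 (135 hosts, 254 usable); 192.168.70.0/25 (101 hosts, 126 usable); 192.168.70.128/26 (51 hosts, 62 usable)


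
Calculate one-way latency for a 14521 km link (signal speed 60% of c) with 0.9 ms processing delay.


Speed = 0.6 * 3e5 km/s = 180000 km/s
Propagation delay = 14521 / 180000 = 0.0807 s = 80.6722 ms
Processing delay = 0.9 ms
Total one-way latency = 81.5722 ms


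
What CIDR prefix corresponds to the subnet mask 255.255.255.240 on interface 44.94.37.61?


Binary: 11111111.11111111.11111111.11110000
Count leading 1s
Prefix: /28


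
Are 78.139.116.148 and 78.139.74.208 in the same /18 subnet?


Mask: 255.255.192.0
78.139.116.148 AND mask = 78.139.64.0
78.139.74.208 AND mask = 78.139.64.0
Yes, same subnet (78.139.64.0)


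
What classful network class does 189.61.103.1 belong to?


First octet: 189
Binary: 10111101
10xxxxxx -> Class B (128-191)
Class B, default mask 255.255.0.0 (/16)


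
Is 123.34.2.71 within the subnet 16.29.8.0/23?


Subnet network: 16.29.8.0
Test IP AND mask: 123.34.2.0
No, 123.34.2.71 is not in 16.29.8.0/23


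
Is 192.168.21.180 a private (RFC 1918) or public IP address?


RFC 1918 private ranges:
  10.0.0.0/8 (10.0.0.0 - 10.255.255.255)
  172.16.0.0/12 (172.16.0.0 - 172.31.255.255)
  192.168.0.0/16 (192.168.0.0 - 192.168.255.255)
Private (in 192.168.0.0/16)


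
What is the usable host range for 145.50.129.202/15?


Network: 145.50.0.0
Broadcast: 145.51.255.255
First usable = network + 1
Last usable = broadcast - 1
Range: 145.50.0.1 to 145.51.255.254


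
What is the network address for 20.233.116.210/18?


IP:   00010100.11101001.01110100.11010010
Mask: 11111111.11111111.11000000.00000000
AND operation:
Net:  00010100.11101001.01000000.00000000
Network: 20.233.64.0/18


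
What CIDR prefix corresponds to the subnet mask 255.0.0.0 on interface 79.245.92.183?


Binary: 11111111.00000000.00000000.00000000
Count leading 1s
Prefix: /8


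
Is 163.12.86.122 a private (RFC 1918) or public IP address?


RFC 1918 private ranges:
  10.0.0.0/8 (10.0.0.0 - 10.255.255.255)
  172.16.0.0/12 (172.16.0.0 - 172.31.255.255)
  192.168.0.0/16 (192.168.0.0 - 192.168.255.255)
Public (not in any RFC 1918 range)


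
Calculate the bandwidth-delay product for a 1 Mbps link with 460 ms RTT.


BDP = bandwidth * RTT
= 1 Mbps * 460 ms
= 1 * 1e6 * 460 / 1000 bits
= 460000 bits
= 57500 bytes
= 56.1523 KB
BDP = 460000 bits (57500 bytes)


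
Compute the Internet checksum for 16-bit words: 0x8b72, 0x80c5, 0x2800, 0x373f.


Sum all words (with carry folding):
+ 0x8b72 = 0x8b72
+ 0x80c5 = 0x0c38
+ 0x2800 = 0x3438
+ 0x373f = 0x6b77
One's complement: ~0x6b77
Checksum = 0x9488


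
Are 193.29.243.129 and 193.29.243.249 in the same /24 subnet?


Mask: 255.255.255.0
193.29.243.129 AND mask = 193.29.243.0
193.29.243.249 AND mask = 193.29.243.0
Yes, same subnet (193.29.243.0)


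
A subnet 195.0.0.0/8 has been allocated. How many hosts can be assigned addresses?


Host bits = 32 - 8 = 24
Total addresses = 2^24 = 16777216
Usable = total - 2 (network and broadcast)
Usable hosts: 16777214


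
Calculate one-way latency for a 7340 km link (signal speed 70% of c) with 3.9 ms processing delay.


Speed = 0.7 * 3e5 km/s = 210000 km/s
Propagation delay = 7340 / 210000 = 0.035 s = 34.9524 ms
Processing delay = 3.9 ms
Total one-way latency = 38.8524 ms


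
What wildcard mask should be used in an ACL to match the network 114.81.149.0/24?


Subnet mask: 255.255.255.0
Wildcard = 255.255.255.255 - subnet mask
255 - 255 = 0
255 - 255 = 0
255 - 255 = 0
255 - 0 = 255
Wildcard: 0.0.0.255


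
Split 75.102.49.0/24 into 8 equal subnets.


New prefix = 24 + 3 = 27
Each subnet has 32 addresses
  75.102.49.0/27
  75.102.49.32/27
  75.102.49.64/27
  75.102.49.96/27
  75.102.49.128/27
  75.102.49.160/27
  75.102.49.192/27
  75.102.49.224/27
Subnets: 75.102.49.0/27, 75.102.49.32/27, 75.102.49.64/27, 75.102.49.96/27, 75.102.49.128/27, 75.102.49.160/27, 75.102.49.192/27, 75.102.49.224/27


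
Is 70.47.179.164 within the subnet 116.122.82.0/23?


Subnet network: 116.122.82.0
Test IP AND mask: 70.47.178.0
No, 70.47.179.164 is not in 116.122.82.0/23


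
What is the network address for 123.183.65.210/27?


IP:   01111011.10110111.01000001.11010010
Mask: 11111111.11111111.11111111.11100000
AND operation:
Net:  01111011.10110111.01000001.11000000
Network: 123.183.65.192/27


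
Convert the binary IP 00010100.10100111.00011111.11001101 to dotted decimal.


00010100 = 20
10100111 = 167
00011111 = 31
11001101 = 205
IP: 20.167.31.205


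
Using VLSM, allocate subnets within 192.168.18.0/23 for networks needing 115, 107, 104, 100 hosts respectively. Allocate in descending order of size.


115 hosts -> /25 (126 usable): 192.168.18.0/25
107 hosts -> /25 (126 usable): 192.168.18.128/25
104 hosts -> /25 (126 usable): 192.168.19.0/25
100 hosts -> /25 (126 usable): 192.168.19.128/25
Allocation: 192.168.18.0/25 (115 hosts, 126 usable); 192.168.18.128/25 (107 hosts, 126 usable); 192.168.19.0/25 (104 hosts, 126 usable); 192.168.19.128/25 (100 hosts, 126 usable)


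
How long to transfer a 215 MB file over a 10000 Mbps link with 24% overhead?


Effective throughput = 10000 * (1 - 24/100) = 7600 Mbps
File size in Mb = 215 * 8 = 1720 Mb
Time = 1720 / 7600
Time = 0.2263 seconds


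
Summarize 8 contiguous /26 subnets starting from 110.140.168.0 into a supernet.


Original prefix: /26
Number of subnets: 8 = 2^3
New prefix = 26 - 3 = 23
Supernet: 110.140.168.0/23


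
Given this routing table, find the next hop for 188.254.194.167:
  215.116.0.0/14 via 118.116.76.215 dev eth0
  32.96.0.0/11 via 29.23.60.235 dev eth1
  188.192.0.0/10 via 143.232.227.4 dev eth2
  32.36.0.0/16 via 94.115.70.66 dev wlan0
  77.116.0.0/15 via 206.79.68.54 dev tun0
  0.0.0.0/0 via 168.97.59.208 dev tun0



Longest prefix match for 188.254.194.167:
  /14 215.116.0.0: no
  /11 32.96.0.0: no
  /10 188.192.0.0: MATCH
  /16 32.36.0.0: no
  /15 77.116.0.0: no
  /0 0.0.0.0: MATCH
Selected: next-hop 143.232.227.4 via eth2 (matched /10)


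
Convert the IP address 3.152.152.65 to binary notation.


3 = 00000011
152 = 10011000
152 = 10011000
65 = 01000001
Binary: 00000011.10011000.10011000.01000001


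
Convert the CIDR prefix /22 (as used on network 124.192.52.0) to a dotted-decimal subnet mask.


/22 means 22 network bits, 10 host bits
Binary: 11111111111111111111110000000000
Mask: 255.255.252.0


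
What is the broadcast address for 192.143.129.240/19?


Network: 192.143.128.0/19
Host bits = 13
Set all host bits to 1:
Broadcast: 192.143.159.255


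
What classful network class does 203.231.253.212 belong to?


First octet: 203
Binary: 11001011
110xxxxx -> Class C (192-223)
Class C, default mask 255.255.255.0 (/24)


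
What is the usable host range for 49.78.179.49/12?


Network: 49.64.0.0
Broadcast: 49.79.255.255
First usable = network + 1
Last usable = broadcast - 1
Range: 49.64.0.1 to 49.79.255.254


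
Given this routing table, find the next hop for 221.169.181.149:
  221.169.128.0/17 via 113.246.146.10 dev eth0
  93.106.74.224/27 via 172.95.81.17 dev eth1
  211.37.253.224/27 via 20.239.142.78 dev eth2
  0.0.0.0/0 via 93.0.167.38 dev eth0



Longest prefix match for 221.169.181.149:
  /17 221.169.128.0: MATCH
  /27 93.106.74.224: no
  /27 211.37.253.224: no
  /0 0.0.0.0: MATCH
Selected: next-hop 113.246.146.10 via eth0 (matched /17)


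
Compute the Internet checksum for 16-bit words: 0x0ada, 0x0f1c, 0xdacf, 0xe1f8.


Sum all words (with carry folding):
+ 0x0ada = 0x0ada
+ 0x0f1c = 0x19f6
+ 0xdacf = 0xf4c5
+ 0xe1f8 = 0xd6be
One's complement: ~0xd6be
Checksum = 0x2941


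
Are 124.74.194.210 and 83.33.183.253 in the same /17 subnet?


Mask: 255.255.128.0
124.74.194.210 AND mask = 124.74.128.0
83.33.183.253 AND mask = 83.33.128.0
No, different subnets (124.74.128.0 vs 83.33.128.0)


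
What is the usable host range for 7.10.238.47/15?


Network: 7.10.0.0
Broadcast: 7.11.255.255
First usable = network + 1
Last usable = broadcast - 1
Range: 7.10.0.1 to 7.11.255.254


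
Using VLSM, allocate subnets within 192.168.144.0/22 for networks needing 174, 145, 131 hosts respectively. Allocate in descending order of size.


174 hosts -> /24 (254 usable): 192.168.144.0/24
145 hosts -> /24 (254 usable): 192.168.145.0/24
131 hosts -> /24 (254 usable): 192.168.146.0/24
Allocation: 192.168.144.0/24 (174 hosts, 254 usable); 192.168.145.0/24 (145 hosts, 254 usable); 192.168.146.0/24 (131 hosts, 254 usable)


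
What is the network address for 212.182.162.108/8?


IP:   11010100.10110110.10100010.01101100
Mask: 11111111.00000000.00000000.00000000
AND operation:
Net:  11010100.00000000.00000000.00000000
Network: 212.0.0.0/8


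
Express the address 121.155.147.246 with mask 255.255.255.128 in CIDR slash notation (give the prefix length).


Binary: 11111111.11111111.11111111.10000000
Count leading 1s
Prefix: /25


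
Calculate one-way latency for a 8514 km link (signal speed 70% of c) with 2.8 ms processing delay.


Speed = 0.7 * 3e5 km/s = 210000 km/s
Propagation delay = 8514 / 210000 = 0.0405 s = 40.5429 ms
Processing delay = 2.8 ms
Total one-way latency = 43.3429 ms


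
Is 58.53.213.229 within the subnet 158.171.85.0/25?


Subnet network: 158.171.85.0
Test IP AND mask: 58.53.213.128
No, 58.53.213.229 is not in 158.171.85.0/25


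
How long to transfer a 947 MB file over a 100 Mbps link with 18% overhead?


Effective throughput = 100 * (1 - 18/100) = 82 Mbps
File size in Mb = 947 * 8 = 7576 Mb
Time = 7576 / 82
Time = 92.3902 seconds


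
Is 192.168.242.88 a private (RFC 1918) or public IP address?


RFC 1918 private ranges:
  10.0.0.0/8 (10.0.0.0 - 10.255.255.255)
  172.16.0.0/12 (172.16.0.0 - 172.31.255.255)
  192.168.0.0/16 (192.168.0.0 - 192.168.255.255)
Private (in 192.168.0.0/16)


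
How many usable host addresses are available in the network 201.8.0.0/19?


Host bits = 32 - 19 = 13
Total addresses = 2^13 = 8192
Usable = total - 2 (network and broadcast)
Usable hosts: 8190


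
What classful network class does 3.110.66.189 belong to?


First octet: 3
Binary: 00000011
0xxxxxxx -> Class A (1-126)
Class A, default mask 255.0.0.0 (/8)


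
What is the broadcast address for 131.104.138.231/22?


Network: 131.104.136.0/22
Host bits = 10
Set all host bits to 1:
Broadcast: 131.104.139.255


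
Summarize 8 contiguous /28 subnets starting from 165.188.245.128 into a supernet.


Original prefix: /28
Number of subnets: 8 = 2^3
New prefix = 28 - 3 = 25
Supernet: 165.188.245.128/25


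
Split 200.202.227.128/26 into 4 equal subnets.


New prefix = 26 + 2 = 28
Each subnet has 16 addresses
  200.202.227.128/28
  200.202.227.144/28
  200.202.227.160/28
  200.202.227.176/28
Subnets: 200.202.227.128/28, 200.202.227.144/28, 200.202.227.160/28, 200.202.227.176/28


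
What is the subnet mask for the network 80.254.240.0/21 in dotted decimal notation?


/21 means 21 network bits, 11 host bits
Binary: 11111111111111111111100000000000
Mask: 255.255.248.0


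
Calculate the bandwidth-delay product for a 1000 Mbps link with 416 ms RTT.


BDP = bandwidth * RTT
= 1000 Mbps * 416 ms
= 1000 * 1e6 * 416 / 1000 bits
= 416000000 bits
= 52000000 bytes
= 50781.25 KB
BDP = 416000000 bits (52000000 bytes)


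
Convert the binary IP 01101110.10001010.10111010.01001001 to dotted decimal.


01101110 = 110
10001010 = 138
10111010 = 186
01001001 = 73
IP: 110.138.186.73


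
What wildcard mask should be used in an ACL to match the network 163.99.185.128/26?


Subnet mask: 255.255.255.192
Wildcard = 255.255.255.255 - subnet mask
255 - 255 = 0
255 - 255 = 0
255 - 255 = 0
255 - 192 = 63
Wildcard: 0.0.0.63


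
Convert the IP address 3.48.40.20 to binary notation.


3 = 00000011
48 = 00110000
40 = 00101000
20 = 00010100
Binary: 00000011.00110000.00101000.00010100


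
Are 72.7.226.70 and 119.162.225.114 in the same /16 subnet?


Mask: 255.255.0.0
72.7.226.70 AND mask = 72.7.0.0
119.162.225.114 AND mask = 119.162.0.0
No, different subnets (72.7.0.0 vs 119.162.0.0)


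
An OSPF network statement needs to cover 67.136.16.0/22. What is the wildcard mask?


Subnet mask: 255.255.252.0
Wildcard = 255.255.255.255 - subnet mask
255 - 255 = 0
255 - 255 = 0
255 - 252 = 3
255 - 0 = 255
Wildcard: 0.0.3.255


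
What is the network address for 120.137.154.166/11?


IP:   01111000.10001001.10011010.10100110
Mask: 11111111.11100000.00000000.00000000
AND operation:
Net:  01111000.10000000.00000000.00000000
Network: 120.128.0.0/11


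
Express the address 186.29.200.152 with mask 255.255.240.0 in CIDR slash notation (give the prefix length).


Binary: 11111111.11111111.11110000.00000000
Count leading 1s
Prefix: /20


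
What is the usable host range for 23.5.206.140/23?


Network: 23.5.206.0
Broadcast: 23.5.207.255
First usable = network + 1
Last usable = broadcast - 1
Range: 23.5.206.1 to 23.5.207.254


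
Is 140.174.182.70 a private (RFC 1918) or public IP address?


RFC 1918 private ranges:
  10.0.0.0/8 (10.0.0.0 - 10.255.255.255)
  172.16.0.0/12 (172.16.0.0 - 172.31.255.255)
  192.168.0.0/16 (192.168.0.0 - 192.168.255.255)
Public (not in any RFC 1918 range)


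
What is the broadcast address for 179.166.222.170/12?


Network: 179.160.0.0/12
Host bits = 20
Set all host bits to 1:
Broadcast: 179.175.255.255


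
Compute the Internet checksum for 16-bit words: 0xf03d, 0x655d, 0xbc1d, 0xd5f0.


Sum all words (with carry folding):
+ 0xf03d = 0xf03d
+ 0x655d = 0x559b
+ 0xbc1d = 0x11b9
+ 0xd5f0 = 0xe7a9
One's complement: ~0xe7a9
Checksum = 0x1856


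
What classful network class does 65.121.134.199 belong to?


First octet: 65
Binary: 01000001
0xxxxxxx -> Class A (1-126)
Class A, default mask 255.0.0.0 (/8)


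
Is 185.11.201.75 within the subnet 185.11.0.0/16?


Subnet network: 185.11.0.0
Test IP AND mask: 185.11.0.0
Yes, 185.11.201.75 is in 185.11.0.0/16


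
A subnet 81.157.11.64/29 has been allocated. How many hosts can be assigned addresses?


Host bits = 32 - 29 = 3
Total addresses = 2^3 = 8
Usable = total - 2 (network and broadcast)
Usable hosts: 6


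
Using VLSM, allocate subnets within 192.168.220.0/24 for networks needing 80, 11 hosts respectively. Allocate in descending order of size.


80 hosts -> /25 (126 usable): 192.168.220.0/25
11 hosts -> /28 (14 usable): 192.168.220.128/28
Allocation: 192.168.220.0/25 (80 hosts, 126 usable); 192.168.220.128/28 (11 hosts, 14 usable)


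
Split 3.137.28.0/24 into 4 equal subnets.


New prefix = 24 + 2 = 26
Each subnet has 64 addresses
  3.137.28.0/26
  3.137.28.64/26
  3.137.28.128/26
  3.137.28.192/26
Subnets: 3.137.28.0/26, 3.137.28.64/26, 3.137.28.128/26, 3.137.28.192/26


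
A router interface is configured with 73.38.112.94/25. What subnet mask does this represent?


/25 means 25 network bits, 7 host bits
Binary: 11111111111111111111111110000000
Mask: 255.255.255.128


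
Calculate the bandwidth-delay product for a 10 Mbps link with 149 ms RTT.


BDP = bandwidth * RTT
= 10 Mbps * 149 ms
= 10 * 1e6 * 149 / 1000 bits
= 1490000 bits
= 186250 bytes
= 181.8848 KB
BDP = 1490000 bits (186250 bytes)


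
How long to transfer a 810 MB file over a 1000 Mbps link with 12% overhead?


Effective throughput = 1000 * (1 - 12/100) = 880 Mbps
File size in Mb = 810 * 8 = 6480 Mb
Time = 6480 / 880
Time = 7.3636 seconds


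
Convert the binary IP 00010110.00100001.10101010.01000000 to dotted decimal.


00010110 = 22
00100001 = 33
10101010 = 170
01000000 = 64
IP: 22.33.170.64


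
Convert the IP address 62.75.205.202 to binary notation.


62 = 00111110
75 = 01001011
205 = 11001101
202 = 11001010
Binary: 00111110.01001011.11001101.11001010


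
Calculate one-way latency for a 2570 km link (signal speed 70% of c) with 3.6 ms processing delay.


Speed = 0.7 * 3e5 km/s = 210000 km/s
Propagation delay = 2570 / 210000 = 0.0122 s = 12.2381 ms
Processing delay = 3.6 ms
Total one-way latency = 15.8381 ms


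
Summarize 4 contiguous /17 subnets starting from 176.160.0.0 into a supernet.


Original prefix: /17
Number of subnets: 4 = 2^2
New prefix = 17 - 2 = 15
Supernet: 176.160.0.0/15


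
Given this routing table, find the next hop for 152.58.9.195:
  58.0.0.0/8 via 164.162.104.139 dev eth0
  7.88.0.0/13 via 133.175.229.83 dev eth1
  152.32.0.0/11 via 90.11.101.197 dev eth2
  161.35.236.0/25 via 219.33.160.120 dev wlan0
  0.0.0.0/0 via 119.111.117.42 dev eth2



Longest prefix match for 152.58.9.195:
  /8 58.0.0.0: no
  /13 7.88.0.0: no
  /11 152.32.0.0: MATCH
  /25 161.35.236.0: no
  /0 0.0.0.0: MATCH
Selected: next-hop 90.11.101.197 via eth2 (matched /11)


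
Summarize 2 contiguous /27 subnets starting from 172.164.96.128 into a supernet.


Original prefix: /27
Number of subnets: 2 = 2^1
New prefix = 27 - 1 = 26
Supernet: 172.164.96.128/26


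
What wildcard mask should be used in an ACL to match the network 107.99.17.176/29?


Subnet mask: 255.255.255.248
Wildcard = 255.255.255.255 - subnet mask
255 - 255 = 0
255 - 255 = 0
255 - 255 = 0
255 - 248 = 7
Wildcard: 0.0.0.7


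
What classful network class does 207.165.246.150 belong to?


First octet: 207
Binary: 11001111
110xxxxx -> Class C (192-223)
Class C, default mask 255.255.255.0 (/24)


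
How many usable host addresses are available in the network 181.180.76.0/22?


Host bits = 32 - 22 = 10
Total addresses = 2^10 = 1024
Usable = total - 2 (network and broadcast)
Usable hosts: 1022


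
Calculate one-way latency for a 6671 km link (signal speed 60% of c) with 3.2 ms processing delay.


Speed = 0.6 * 3e5 km/s = 180000 km/s
Propagation delay = 6671 / 180000 = 0.0371 s = 37.0611 ms
Processing delay = 3.2 ms
Total one-way latency = 40.2611 ms


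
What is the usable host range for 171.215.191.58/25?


Network: 171.215.191.0
Broadcast: 171.215.191.127
First usable = network + 1
Last usable = broadcast - 1
Range: 171.215.191.1 to 171.215.191.126


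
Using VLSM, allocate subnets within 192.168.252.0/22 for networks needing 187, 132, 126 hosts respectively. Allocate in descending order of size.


187 hosts -> /24 (254 usable): 192.168.252.0/24
132 hosts -> /24 (254 usable): 192.168.253.0/24
126 hosts -> /25 (126 usable): 192.168.254.0/25
Allocation: 192.168.252.0/24 (187 hosts, 254 usable); 192.168.253.0/24 (132 hosts, 254 usable); 192.168.254.0/25 (126 hosts, 126 usable)


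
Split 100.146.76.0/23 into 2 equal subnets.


New prefix = 23 + 1 = 24
Each subnet has 256 addresses
  100.146.76.0/24
  100.146.77.0/24
Subnets: 100.146.76.0/24, 100.146.77.0/24


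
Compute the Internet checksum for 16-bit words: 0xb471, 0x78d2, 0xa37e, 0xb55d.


Sum all words (with carry folding):
+ 0xb471 = 0xb471
+ 0x78d2 = 0x2d44
+ 0xa37e = 0xd0c2
+ 0xb55d = 0x8620
One's complement: ~0x8620
Checksum = 0x79df


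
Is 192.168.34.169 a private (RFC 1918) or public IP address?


RFC 1918 private ranges:
  10.0.0.0/8 (10.0.0.0 - 10.255.255.255)
  172.16.0.0/12 (172.16.0.0 - 172.31.255.255)
  192.168.0.0/16 (192.168.0.0 - 192.168.255.255)
Private (in 192.168.0.0/16)


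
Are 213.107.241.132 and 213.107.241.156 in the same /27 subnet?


Mask: 255.255.255.224
213.107.241.132 AND mask = 213.107.241.128
213.107.241.156 AND mask = 213.107.241.128
Yes, same subnet (213.107.241.128)


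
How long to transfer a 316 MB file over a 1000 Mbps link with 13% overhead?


Effective throughput = 1000 * (1 - 13/100) = 870 Mbps
File size in Mb = 316 * 8 = 2528 Mb
Time = 2528 / 870
Time = 2.9057 seconds


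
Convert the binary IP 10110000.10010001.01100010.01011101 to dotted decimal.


10110000 = 176
10010001 = 145
01100010 = 98
01011101 = 93
IP: 176.145.98.93


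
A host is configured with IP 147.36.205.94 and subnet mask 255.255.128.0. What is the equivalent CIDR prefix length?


Binary: 11111111.11111111.10000000.00000000
Count leading 1s
Prefix: /17


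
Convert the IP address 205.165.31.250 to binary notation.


205 = 11001101
165 = 10100101
31 = 00011111
250 = 11111010
Binary: 11001101.10100101.00011111.11111010


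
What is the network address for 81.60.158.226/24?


IP:   01010001.00111100.10011110.11100010
Mask: 11111111.11111111.11111111.00000000
AND operation:
Net:  01010001.00111100.10011110.00000000
Network: 81.60.158.0/24


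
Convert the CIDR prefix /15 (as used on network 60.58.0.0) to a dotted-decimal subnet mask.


/15 means 15 network bits, 17 host bits
Binary: 11111111111111100000000000000000
Mask: 255.254.0.0


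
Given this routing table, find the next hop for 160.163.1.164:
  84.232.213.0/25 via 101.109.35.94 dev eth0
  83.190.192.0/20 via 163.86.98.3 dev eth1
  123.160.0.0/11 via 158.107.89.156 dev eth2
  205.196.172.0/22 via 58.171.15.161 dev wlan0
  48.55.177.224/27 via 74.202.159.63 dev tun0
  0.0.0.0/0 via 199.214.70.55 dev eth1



Longest prefix match for 160.163.1.164:
  /25 84.232.213.0: no
  /20 83.190.192.0: no
  /11 123.160.0.0: no
  /22 205.196.172.0: no
  /27 48.55.177.224: no
  /0 0.0.0.0: MATCH
Selected: next-hop 199.214.70.55 via eth1 (matched /0)


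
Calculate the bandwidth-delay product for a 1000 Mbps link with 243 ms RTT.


BDP = bandwidth * RTT
= 1000 Mbps * 243 ms
= 1000 * 1e6 * 243 / 1000 bits
= 243000000 bits
= 30375000 bytes
= 29663.0859 KB
BDP = 243000000 bits (30375000 bytes)


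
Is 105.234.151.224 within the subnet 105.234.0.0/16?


Subnet network: 105.234.0.0
Test IP AND mask: 105.234.0.0
Yes, 105.234.151.224 is in 105.234.0.0/16


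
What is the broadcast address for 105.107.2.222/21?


Network: 105.107.0.0/21
Host bits = 11
Set all host bits to 1:
Broadcast: 105.107.7.255


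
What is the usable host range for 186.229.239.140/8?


Network: 186.0.0.0
Broadcast: 186.255.255.255
First usable = network + 1
Last usable = broadcast - 1
Range: 186.0.0.1 to 186.255.255.254


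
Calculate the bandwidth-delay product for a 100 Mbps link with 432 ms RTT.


BDP = bandwidth * RTT
= 100 Mbps * 432 ms
= 100 * 1e6 * 432 / 1000 bits
= 43200000 bits
= 5400000 bytes
= 5273.4375 KB
BDP = 43200000 bits (5400000 bytes)


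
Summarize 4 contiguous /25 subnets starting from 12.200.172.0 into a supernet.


Original prefix: /25
Number of subnets: 4 = 2^2
New prefix = 25 - 2 = 23
Supernet: 12.200.172.0/23


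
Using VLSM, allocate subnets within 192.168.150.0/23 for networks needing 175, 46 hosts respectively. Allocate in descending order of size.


175 hosts -> /24 (254 usable): 192.168.150.0/24
46 hosts -> /26 (62 usable): 192.168.151.0/26
Allocation: 192.168.150.0/24 (175 hosts, 254 usable); 192.168.151.0/26 (46 hosts, 62 usable)


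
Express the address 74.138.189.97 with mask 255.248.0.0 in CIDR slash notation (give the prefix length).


Binary: 11111111.11111000.00000000.00000000
Count leading 1s
Prefix: /13


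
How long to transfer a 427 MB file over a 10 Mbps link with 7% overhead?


Effective throughput = 10 * (1 - 7/100) = 9.3 Mbps
File size in Mb = 427 * 8 = 3416 Mb
Time = 3416 / 9.3
Time = 367.3118 seconds


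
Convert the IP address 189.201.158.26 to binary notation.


189 = 10111101
201 = 11001001
158 = 10011110
26 = 00011010
Binary: 10111101.11001001.10011110.00011010


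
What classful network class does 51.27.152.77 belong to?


First octet: 51
Binary: 00110011
0xxxxxxx -> Class A (1-126)
Class A, default mask 255.0.0.0 (/8)


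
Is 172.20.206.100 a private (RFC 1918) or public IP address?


RFC 1918 private ranges:
  10.0.0.0/8 (10.0.0.0 - 10.255.255.255)
  172.16.0.0/12 (172.16.0.0 - 172.31.255.255)
  192.168.0.0/16 (192.168.0.0 - 192.168.255.255)
Private (in 172.16.0.0/12)


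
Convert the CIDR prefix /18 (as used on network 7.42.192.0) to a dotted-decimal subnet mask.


/18 means 18 network bits, 14 host bits
Binary: 11111111111111111100000000000000
Mask: 255.255.192.0


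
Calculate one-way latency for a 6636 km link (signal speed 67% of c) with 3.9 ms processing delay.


Speed = 0.67 * 3e5 km/s = 201000 km/s
Propagation delay = 6636 / 201000 = 0.033 s = 33.0149 ms
Processing delay = 3.9 ms
Total one-way latency = 36.9149 ms


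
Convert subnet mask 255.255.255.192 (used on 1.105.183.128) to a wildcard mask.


Subnet mask: 255.255.255.192
Wildcard = 255.255.255.255 - subnet mask
255 - 255 = 0
255 - 255 = 0
255 - 255 = 0
255 - 192 = 63
Wildcard: 0.0.0.63


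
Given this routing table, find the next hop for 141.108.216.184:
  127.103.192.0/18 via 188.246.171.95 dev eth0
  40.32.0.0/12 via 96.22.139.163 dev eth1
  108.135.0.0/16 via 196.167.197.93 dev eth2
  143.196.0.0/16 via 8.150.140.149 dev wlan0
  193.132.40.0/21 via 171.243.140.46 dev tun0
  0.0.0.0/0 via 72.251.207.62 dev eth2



Longest prefix match for 141.108.216.184:
  /18 127.103.192.0: no
  /12 40.32.0.0: no
  /16 108.135.0.0: no
  /16 143.196.0.0: no
  /21 193.132.40.0: no
  /0 0.0.0.0: MATCH
Selected: next-hop 72.251.207.62 via eth2 (matched /0)


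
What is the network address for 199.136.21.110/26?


IP:   11000111.10001000.00010101.01101110
Mask: 11111111.11111111.11111111.11000000
AND operation:
Net:  11000111.10001000.00010101.01000000
Network: 199.136.21.64/26


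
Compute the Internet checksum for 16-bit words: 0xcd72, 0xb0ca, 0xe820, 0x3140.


Sum all words (with carry folding):
+ 0xcd72 = 0xcd72
+ 0xb0ca = 0x7e3d
+ 0xe820 = 0x665e
+ 0x3140 = 0x979e
One's complement: ~0x979e
Checksum = 0x6861


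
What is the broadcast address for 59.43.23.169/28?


Network: 59.43.23.160/28
Host bits = 4
Set all host bits to 1:
Broadcast: 59.43.23.175


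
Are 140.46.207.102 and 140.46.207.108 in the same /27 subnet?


Mask: 255.255.255.224
140.46.207.102 AND mask = 140.46.207.96
140.46.207.108 AND mask = 140.46.207.96
Yes, same subnet (140.46.207.96)


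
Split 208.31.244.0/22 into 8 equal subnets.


New prefix = 22 + 3 = 25
Each subnet has 128 addresses
  208.31.244.0/25
  208.31.244.128/25
  208.31.245.0/25
  208.31.245.128/25
  208.31.246.0/25
  208.31.246.128/25
  208.31.247.0/25
  208.31.247.128/25
Subnets: 208.31.244.0/25, 208.31.244.128/25, 208.31.245.0/25, 208.31.245.128/25, 208.31.246.0/25, 208.31.246.128/25, 208.31.247.0/25, 208.31.247.128/25


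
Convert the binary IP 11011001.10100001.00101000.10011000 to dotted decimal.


11011001 = 217
10100001 = 161
00101000 = 40
10011000 = 152
IP: 217.161.40.152


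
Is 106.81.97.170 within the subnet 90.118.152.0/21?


Subnet network: 90.118.152.0
Test IP AND mask: 106.81.96.0
No, 106.81.97.170 is not in 90.118.152.0/21


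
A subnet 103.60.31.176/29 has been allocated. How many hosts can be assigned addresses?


Host bits = 32 - 29 = 3
Total addresses = 2^3 = 8
Usable = total - 2 (network and broadcast)
Usable hosts: 6


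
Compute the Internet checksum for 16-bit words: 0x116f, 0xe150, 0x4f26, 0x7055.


Sum all words (with carry folding):
+ 0x116f = 0x116f
+ 0xe150 = 0xf2bf
+ 0x4f26 = 0x41e6
+ 0x7055 = 0xb23b
One's complement: ~0xb23b
Checksum = 0x4dc4


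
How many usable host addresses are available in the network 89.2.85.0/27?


Host bits = 32 - 27 = 5
Total addresses = 2^5 = 32
Usable = total - 2 (network and broadcast)
Usable hosts: 30


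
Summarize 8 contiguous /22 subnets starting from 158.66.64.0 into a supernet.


Original prefix: /22
Number of subnets: 8 = 2^3
New prefix = 22 - 3 = 19
Supernet: 158.66.64.0/19


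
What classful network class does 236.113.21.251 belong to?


First octet: 236
Binary: 11101100
1110xxxx -> Class D (224-239)
Class D (multicast), default mask N/A


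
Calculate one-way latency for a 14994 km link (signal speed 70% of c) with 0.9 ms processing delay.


Speed = 0.7 * 3e5 km/s = 210000 km/s
Propagation delay = 14994 / 210000 = 0.0714 s = 71.4 ms
Processing delay = 0.9 ms
Total one-way latency = 72.3 ms


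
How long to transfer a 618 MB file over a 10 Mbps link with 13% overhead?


Effective throughput = 10 * (1 - 13/100) = 8.7 Mbps
File size in Mb = 618 * 8 = 4944 Mb
Time = 4944 / 8.7
Time = 568.2759 seconds


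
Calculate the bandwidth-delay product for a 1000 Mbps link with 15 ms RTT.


BDP = bandwidth * RTT
= 1000 Mbps * 15 ms
= 1000 * 1e6 * 15 / 1000 bits
= 15000000 bits
= 1875000 bytes
= 1831.0547 KB
BDP = 15000000 bits (1875000 bytes)


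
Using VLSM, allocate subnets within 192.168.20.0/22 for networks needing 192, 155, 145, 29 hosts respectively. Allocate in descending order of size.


192 hosts -> /24 (254 usable): 192.168.20.0/24
155 hosts -> /24 (254 usable): 192.168.21.0/24
145 hosts -> /24 (254 usable): 192.168.22.0/24
29 hosts -> /27 (30 usable): 192.168.23.0/27
Allocation: 192.168.20.0/24 (192 hosts, 254 usable); 192.168.21.0/24 (155 hosts, 254 usable); 192.168.22.0/24 (145 hosts, 254 usable); 192.168.23.0/27 (29 hosts, 30 usable)


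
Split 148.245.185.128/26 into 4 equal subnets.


New prefix = 26 + 2 = 28
Each subnet has 16 addresses
  148.245.185.128/28
  148.245.185.144/28
  148.245.185.160/28
  148.245.185.176/28
Subnets: 148.245.185.128/28, 148.245.185.144/28, 148.245.185.160/28, 148.245.185.176/28


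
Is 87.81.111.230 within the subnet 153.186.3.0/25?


Subnet network: 153.186.3.0
Test IP AND mask: 87.81.111.128
No, 87.81.111.230 is not in 153.186.3.0/25


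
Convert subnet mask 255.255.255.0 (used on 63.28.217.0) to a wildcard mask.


Subnet mask: 255.255.255.0
Wildcard = 255.255.255.255 - subnet mask
255 - 255 = 0
255 - 255 = 0
255 - 255 = 0
255 - 0 = 255
Wildcard: 0.0.0.255


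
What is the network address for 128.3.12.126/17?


IP:   10000000.00000011.00001100.01111110
Mask: 11111111.11111111.10000000.00000000
AND operation:
Net:  10000000.00000011.00000000.00000000
Network: 128.3.0.0/17


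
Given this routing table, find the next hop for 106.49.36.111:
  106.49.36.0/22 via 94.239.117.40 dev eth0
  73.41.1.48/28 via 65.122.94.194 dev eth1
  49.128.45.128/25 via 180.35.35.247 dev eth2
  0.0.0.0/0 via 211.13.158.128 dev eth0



Longest prefix match for 106.49.36.111:
  /22 106.49.36.0: MATCH
  /28 73.41.1.48: no
  /25 49.128.45.128: no
  /0 0.0.0.0: MATCH
Selected: next-hop 94.239.117.40 via eth0 (matched /22)


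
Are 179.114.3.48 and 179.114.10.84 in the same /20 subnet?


Mask: 255.255.240.0
179.114.3.48 AND mask = 179.114.0.0
179.114.10.84 AND mask = 179.114.0.0
Yes, same subnet (179.114.0.0)


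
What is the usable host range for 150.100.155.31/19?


Network: 150.100.128.0
Broadcast: 150.100.159.255
First usable = network + 1
Last usable = broadcast - 1
Range: 150.100.128.1 to 150.100.159.254


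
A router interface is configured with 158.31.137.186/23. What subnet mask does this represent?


/23 means 23 network bits, 9 host bits
Binary: 11111111111111111111111000000000
Mask: 255.255.254.0


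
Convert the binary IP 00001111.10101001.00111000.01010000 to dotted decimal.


00001111 = 15
10101001 = 169
00111000 = 56
01010000 = 80
IP: 15.169.56.80


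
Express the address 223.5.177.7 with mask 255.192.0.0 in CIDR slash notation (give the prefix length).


Binary: 11111111.11000000.00000000.00000000
Count leading 1s
Prefix: /10


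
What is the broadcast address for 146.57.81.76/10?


Network: 146.0.0.0/10
Host bits = 22
Set all host bits to 1:
Broadcast: 146.63.255.255


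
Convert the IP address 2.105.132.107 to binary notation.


2 = 00000010
105 = 01101001
132 = 10000100
107 = 01101011
Binary: 00000010.01101001.10000100.01101011


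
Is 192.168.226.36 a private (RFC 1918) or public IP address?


RFC 1918 private ranges:
  10.0.0.0/8 (10.0.0.0 - 10.255.255.255)
  172.16.0.0/12 (172.16.0.0 - 172.31.255.255)
  192.168.0.0/16 (192.168.0.0 - 192.168.255.255)
Private (in 192.168.0.0/16)


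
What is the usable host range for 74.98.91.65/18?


Network: 74.98.64.0
Broadcast: 74.98.127.255
First usable = network + 1
Last usable = broadcast - 1
Range: 74.98.64.1 to 74.98.127.254


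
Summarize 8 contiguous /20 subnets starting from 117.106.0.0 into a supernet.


Original prefix: /20
Number of subnets: 8 = 2^3
New prefix = 20 - 3 = 17
Supernet: 117.106.0.0/17


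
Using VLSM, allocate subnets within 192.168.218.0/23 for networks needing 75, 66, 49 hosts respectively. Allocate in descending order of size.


75 hosts -> /25 (126 usable): 192.168.218.0/25
66 hosts -> /25 (126 usable): 192.168.218.128/25
49 hosts -> /26 (62 usable): 192.168.219.0/26
Allocation: 192.168.218.0/25 (75 hosts, 126 usable); 192.168.218.128/25 (66 hosts, 126 usable); 192.168.219.0/26 (49 hosts, 62 usable)


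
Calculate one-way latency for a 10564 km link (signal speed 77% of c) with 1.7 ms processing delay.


Speed = 0.77 * 3e5 km/s = 231000 km/s
Propagation delay = 10564 / 231000 = 0.0457 s = 45.7316 ms
Processing delay = 1.7 ms
Total one-way latency = 47.4316 ms


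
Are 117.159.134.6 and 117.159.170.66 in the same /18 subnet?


Mask: 255.255.192.0
117.159.134.6 AND mask = 117.159.128.0
117.159.170.66 AND mask = 117.159.128.0
Yes, same subnet (117.159.128.0)


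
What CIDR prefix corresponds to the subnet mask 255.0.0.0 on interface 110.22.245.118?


Binary: 11111111.00000000.00000000.00000000
Count leading 1s
Prefix: /8


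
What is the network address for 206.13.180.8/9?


IP:   11001110.00001101.10110100.00001000
Mask: 11111111.10000000.00000000.00000000
AND operation:
Net:  11001110.00000000.00000000.00000000
Network: 206.0.0.0/9


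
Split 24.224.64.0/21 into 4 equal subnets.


New prefix = 21 + 2 = 23
Each subnet has 512 addresses
  24.224.64.0/23
  24.224.66.0/23
  24.224.68.0/23
  24.224.70.0/23
Subnets: 24.224.64.0/23, 24.224.66.0/23, 24.224.68.0/23, 24.224.70.0/23


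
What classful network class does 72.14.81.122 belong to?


First octet: 72
Binary: 01001000
0xxxxxxx -> Class A (1-126)
Class A, default mask 255.0.0.0 (/8)


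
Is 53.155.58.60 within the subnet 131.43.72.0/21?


Subnet network: 131.43.72.0
Test IP AND mask: 53.155.56.0
No, 53.155.58.60 is not in 131.43.72.0/21


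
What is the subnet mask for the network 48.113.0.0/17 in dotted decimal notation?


/17 means 17 network bits, 15 host bits
Binary: 11111111111111111000000000000000
Mask: 255.255.128.0


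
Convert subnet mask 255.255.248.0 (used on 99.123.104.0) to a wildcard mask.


Subnet mask: 255.255.248.0
Wildcard = 255.255.255.255 - subnet mask
255 - 255 = 0
255 - 255 = 0
255 - 248 = 7
255 - 0 = 255
Wildcard: 0.0.7.255


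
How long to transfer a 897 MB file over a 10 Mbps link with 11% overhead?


Effective throughput = 10 * (1 - 11/100) = 8.9 Mbps
File size in Mb = 897 * 8 = 7176 Mb
Time = 7176 / 8.9
Time = 806.2921 seconds


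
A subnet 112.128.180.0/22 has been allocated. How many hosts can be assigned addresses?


Host bits = 32 - 22 = 10
Total addresses = 2^10 = 1024
Usable = total - 2 (network and broadcast)
Usable hosts: 1022


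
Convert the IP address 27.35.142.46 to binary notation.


27 = 00011011
35 = 00100011
142 = 10001110
46 = 00101110
Binary: 00011011.00100011.10001110.00101110


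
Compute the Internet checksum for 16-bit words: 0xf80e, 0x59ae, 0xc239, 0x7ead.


Sum all words (with carry folding):
+ 0xf80e = 0xf80e
+ 0x59ae = 0x51bd
+ 0xc239 = 0x13f7
+ 0x7ead = 0x92a4
One's complement: ~0x92a4
Checksum = 0x6d5b


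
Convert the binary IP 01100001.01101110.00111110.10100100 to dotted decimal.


01100001 = 97
01101110 = 110
00111110 = 62
10100100 = 164
IP: 97.110.62.164


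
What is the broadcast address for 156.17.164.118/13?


Network: 156.16.0.0/13
Host bits = 19
Set all host bits to 1:
Broadcast: 156.23.255.255


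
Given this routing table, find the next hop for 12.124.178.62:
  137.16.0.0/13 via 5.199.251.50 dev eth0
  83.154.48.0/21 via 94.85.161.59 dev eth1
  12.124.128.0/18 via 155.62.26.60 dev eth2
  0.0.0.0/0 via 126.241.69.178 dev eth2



Longest prefix match for 12.124.178.62:
  /13 137.16.0.0: no
  /21 83.154.48.0: no
  /18 12.124.128.0: MATCH
  /0 0.0.0.0: MATCH
Selected: next-hop 155.62.26.60 via eth2 (matched /18)


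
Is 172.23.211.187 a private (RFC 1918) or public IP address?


RFC 1918 private ranges:
  10.0.0.0/8 (10.0.0.0 - 10.255.255.255)
  172.16.0.0/12 (172.16.0.0 - 172.31.255.255)
  192.168.0.0/16 (192.168.0.0 - 192.168.255.255)
Private (in 172.16.0.0/12)


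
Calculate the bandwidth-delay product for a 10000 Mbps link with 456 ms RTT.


BDP = bandwidth * RTT
= 10000 Mbps * 456 ms
= 10000 * 1e6 * 456 / 1000 bits
= 4560000000 bits
= 570000000 bytes
= 556640.625 KB
BDP = 4560000000 bits (570000000 bytes)


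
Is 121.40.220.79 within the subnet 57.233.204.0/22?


Subnet network: 57.233.204.0
Test IP AND mask: 121.40.220.0
No, 121.40.220.79 is not in 57.233.204.0/22


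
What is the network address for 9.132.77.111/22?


IP:   00001001.10000100.01001101.01101111
Mask: 11111111.11111111.11111100.00000000
AND operation:
Net:  00001001.10000100.01001100.00000000
Network: 9.132.76.0/22


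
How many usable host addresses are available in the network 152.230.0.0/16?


Host bits = 32 - 16 = 16
Total addresses = 2^16 = 65536
Usable = total - 2 (network and broadcast)
Usable hosts: 65534


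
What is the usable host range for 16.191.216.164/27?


Network: 16.191.216.160
Broadcast: 16.191.216.191
First usable = network + 1
Last usable = broadcast - 1
Range: 16.191.216.161 to 16.191.216.190
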